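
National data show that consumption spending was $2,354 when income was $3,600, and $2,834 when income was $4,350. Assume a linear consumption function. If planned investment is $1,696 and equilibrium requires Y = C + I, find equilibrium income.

Y = 4850

MPC = (2834 − 2354)/(4350 − 3600) = 480/750 = 0.64
a = 2354 − 0.64(3600) = 50
Equilibrium: Y = 50 + 0.64Y + 1696
0.36Y = 1746, so Y = 1746/0.36 = 4850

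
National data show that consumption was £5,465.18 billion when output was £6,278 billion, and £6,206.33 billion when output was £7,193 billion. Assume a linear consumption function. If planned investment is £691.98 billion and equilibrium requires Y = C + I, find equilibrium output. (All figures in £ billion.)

MPC = (6206.33 − 5465.18)/(7193 − 6278) = 741.15/915 = 0.81
a = 5465.18 − 0.81(6278) = 380
Equilibrium: Y = 380 + 0.81Y + 691.98
0.19Y = 1071.98, so Y = 1071.98/0.19 = 5642

Y = 5642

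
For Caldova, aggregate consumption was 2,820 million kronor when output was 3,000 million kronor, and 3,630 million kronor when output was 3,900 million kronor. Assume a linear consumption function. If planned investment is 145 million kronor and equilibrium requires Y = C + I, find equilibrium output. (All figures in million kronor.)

MPC = (3630 − 2820)/(3900 − 3000) = 810/900 = 0.9
a = 2820 − 0.9(3000) = 120
Equilibrium: Y = 120 + 0.9Y + 145
0.1Y = 265, so Y = 265/0.1 = 2650

Y = 2650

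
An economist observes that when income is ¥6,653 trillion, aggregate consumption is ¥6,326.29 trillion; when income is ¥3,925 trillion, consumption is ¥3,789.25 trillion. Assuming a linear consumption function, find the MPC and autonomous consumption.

MPC = 0.93; a = 139

MPC = ΔC/ΔY = (6326.29 − 3789.25)/(6653 − 3925) = 2537.04/2728 = 0.93
a = C − MPC·Y = 3789.25 − 0.93(3925) = 3789.25 − 3650.25 = 139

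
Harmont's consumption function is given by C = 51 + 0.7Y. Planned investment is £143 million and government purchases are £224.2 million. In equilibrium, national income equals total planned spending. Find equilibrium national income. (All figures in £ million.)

Y = C + I + G = 51 + 0.7Y + 143 + 224.2
Y − 0.7Y = 418.2
0.3Y = 418.2, so Y = 418.2/0.3 = 1394

Y = 1394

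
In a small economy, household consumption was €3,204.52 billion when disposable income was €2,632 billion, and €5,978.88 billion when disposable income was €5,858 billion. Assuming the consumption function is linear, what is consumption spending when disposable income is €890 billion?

MPC = (5978.88 − 3204.52)/(5858 − 2632) = 2774.36/3226 = 0.86
a = 3204.52 − 0.86(2632) = 3204.52 − 2263.52 = 941
C = 941 + 0.86(890) = 941 + 765.4 = 1706.4

C = 1706.4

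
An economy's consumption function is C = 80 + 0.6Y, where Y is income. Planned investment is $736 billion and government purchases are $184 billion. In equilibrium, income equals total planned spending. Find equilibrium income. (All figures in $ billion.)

Y = C + I + G = 80 + 0.6Y + 736 + 184
Y − 0.6Y = 1000
0.4Y = 1000, so Y = 1000/0.4 = 2500

Y = 2500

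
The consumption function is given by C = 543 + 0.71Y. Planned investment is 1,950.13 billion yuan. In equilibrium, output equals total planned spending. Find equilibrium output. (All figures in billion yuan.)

Y = C + I = 543 + 0.71Y + 1950.13
Y − 0.71Y = 2493.13
0.29Y = 2493.13, so Y = 2493.13/0.29 = 8597

Y = 8597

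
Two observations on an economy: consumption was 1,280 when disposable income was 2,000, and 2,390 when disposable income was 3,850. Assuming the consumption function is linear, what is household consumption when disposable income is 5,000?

MPC = (2390 − 1280)/(3850 − 2000) = 1110/1850 = 0.6
a = 1280 − 0.6(2000) = 1280 − 1200 = 80
C = 80 + 0.6(5000) = 80 + 3000 = 3080

C = 3080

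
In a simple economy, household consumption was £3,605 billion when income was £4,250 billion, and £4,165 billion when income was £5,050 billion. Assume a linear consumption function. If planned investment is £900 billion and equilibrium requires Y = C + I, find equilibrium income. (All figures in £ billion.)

Y = 5100

MPC = (4165 − 3605)/(5050 − 4250) = 560/800 = 0.7
a = 3605 − 0.7(4250) = 630
Equilibrium: Y = 630 + 0.7Y + 900
0.3Y = 1530, so Y = 1530/0.3 = 5100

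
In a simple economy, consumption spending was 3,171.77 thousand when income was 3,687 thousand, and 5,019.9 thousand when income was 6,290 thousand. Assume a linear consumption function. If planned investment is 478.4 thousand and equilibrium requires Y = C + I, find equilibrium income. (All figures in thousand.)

Y = 3560

MPC = (5019.9 − 3171.77)/(6290 − 3687) = 1848.13/2603 = 0.71
a = 3171.77 − 0.71(3687) = 554
Equilibrium: Y = 554 + 0.71Y + 478.4
0.29Y = 1032.4, so Y = 1032.4/0.29 = 3560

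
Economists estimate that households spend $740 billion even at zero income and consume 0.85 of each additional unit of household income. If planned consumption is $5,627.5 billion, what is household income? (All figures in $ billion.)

Y = 5750

740 + 0.85Y = 5627.5
0.85Y = 4887.5, so Y = 4887.5/0.85 = 5750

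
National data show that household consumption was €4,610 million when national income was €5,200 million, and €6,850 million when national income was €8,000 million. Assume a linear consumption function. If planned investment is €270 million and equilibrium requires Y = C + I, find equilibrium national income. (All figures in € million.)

MPC = (6850 − 4610)/(8000 − 5200) = 2240/2800 = 0.8
a = 4610 − 0.8(5200) = 450
Equilibrium: Y = 450 + 0.8Y + 270
0.2Y = 720, so Y = 720/0.2 = 3600

Y = 3600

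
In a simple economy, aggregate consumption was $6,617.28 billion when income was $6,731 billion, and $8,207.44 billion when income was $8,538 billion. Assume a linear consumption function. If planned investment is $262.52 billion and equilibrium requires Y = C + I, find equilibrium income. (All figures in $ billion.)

Y = 7971

MPC = (8207.44 − 6617.28)/(8538 − 6731) = 1590.16/1807 = 0.88
a = 6617.28 − 0.88(6731) = 694
Equilibrium: Y = 694 + 0.88Y + 262.52
0.12Y = 956.52, so Y = 956.52/0.12 = 7971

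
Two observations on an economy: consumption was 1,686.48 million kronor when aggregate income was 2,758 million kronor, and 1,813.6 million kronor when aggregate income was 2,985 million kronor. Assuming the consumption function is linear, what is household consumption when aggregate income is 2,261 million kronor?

MPC = (1813.6 − 1686.48)/(2985 − 2758) = 127.12/227 = 0.56
a = 1686.48 − 0.56(2758) = 1686.48 − 1544.48 = 142
C = 142 + 0.56(2261) = 142 + 1266.16 = 1408.16

C = 1408.16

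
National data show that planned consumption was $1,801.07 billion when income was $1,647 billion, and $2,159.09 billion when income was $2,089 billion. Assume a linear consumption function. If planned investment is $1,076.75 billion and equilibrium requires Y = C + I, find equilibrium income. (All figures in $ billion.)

Y = 8125

MPC = (2159.09 − 1801.07)/(2089 − 1647) = 358.02/442 = 0.81
a = 1801.07 − 0.81(1647) = 467
Equilibrium: Y = 467 + 0.81Y + 1076.75
0.19Y = 1543.75, so Y = 1543.75/0.19 = 8125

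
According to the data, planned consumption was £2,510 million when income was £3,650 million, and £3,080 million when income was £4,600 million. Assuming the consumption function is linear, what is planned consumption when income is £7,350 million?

C = 4730

MPC = (3080 − 2510)/(4600 − 3650) = 570/950 = 0.6
a = 2510 − 0.6(3650) = 2510 − 2190 = 320
C = 320 + 0.6(7350) = 320 + 4410 = 4730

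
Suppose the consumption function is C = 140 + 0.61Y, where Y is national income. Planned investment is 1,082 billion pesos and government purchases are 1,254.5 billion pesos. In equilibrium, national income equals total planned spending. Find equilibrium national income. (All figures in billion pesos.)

Y = C + I + G = 140 + 0.61Y + 1082 + 1254.5
Y − 0.61Y = 2476.5
0.39Y = 2476.5, so Y = 2476.5/0.39 = 6350

Y = 6350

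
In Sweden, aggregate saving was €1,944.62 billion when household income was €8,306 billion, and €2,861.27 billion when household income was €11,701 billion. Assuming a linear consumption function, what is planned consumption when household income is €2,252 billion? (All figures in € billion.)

MPS = ΔS/ΔY = (2861.27 − 1944.62)/(11701 − 8306) = 916.65/3395 = 0.27
MPC = 1 − MPS = 0.73
Autonomous saving = 1944.62 − 0.27(8306) = -298, so a = 298
C = 298 + 0.73(2252) = 298 + 1643.96 = 1941.96

C = 1941.96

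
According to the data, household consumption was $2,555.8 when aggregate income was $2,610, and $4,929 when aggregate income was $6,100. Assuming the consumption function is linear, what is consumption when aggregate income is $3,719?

MPC = (4929 − 2555.8)/(6100 − 2610) = 2373.2/3490 = 0.68
a = 2555.8 − 0.68(2610) = 2555.8 − 1774.8 = 781
C = 781 + 0.68(3719) = 781 + 2528.92 = 3309.92

C = 3309.92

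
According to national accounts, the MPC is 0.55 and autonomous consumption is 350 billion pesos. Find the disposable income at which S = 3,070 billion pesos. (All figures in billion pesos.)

Y = 7600

S = Y − C = -350 + 0.45Y
-350 + 0.45Y = 3070, so 0.45Y = 3420 and Y = 7600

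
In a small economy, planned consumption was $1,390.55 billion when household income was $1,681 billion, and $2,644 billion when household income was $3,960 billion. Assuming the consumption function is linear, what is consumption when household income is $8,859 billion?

C = 5338.45

MPC = (2644 − 1390.55)/(3960 − 1681) = 1253.45/2279 = 0.55
a = 1390.55 − 0.55(1681) = 1390.55 − 924.55 = 466
C = 466 + 0.55(8859) = 466 + 4872.45 = 5338.45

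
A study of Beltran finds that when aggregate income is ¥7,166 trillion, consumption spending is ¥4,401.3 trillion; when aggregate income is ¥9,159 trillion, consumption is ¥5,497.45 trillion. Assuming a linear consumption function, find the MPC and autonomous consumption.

MPC = ΔC/ΔY = (5497.45 − 4401.3)/(9159 − 7166) = 1096.15/1993 = 0.55
a = C − MPC·Y = 4401.3 − 0.55(7166) = 4401.3 − 3941.3 = 460

MPC = 0.55; a = 460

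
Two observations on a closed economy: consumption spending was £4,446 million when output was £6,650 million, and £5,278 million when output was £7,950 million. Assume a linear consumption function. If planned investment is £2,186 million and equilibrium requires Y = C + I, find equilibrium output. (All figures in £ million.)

Y = 6600

MPC = (5278 − 4446)/(7950 − 6650) = 832/1300 = 0.64
a = 4446 − 0.64(6650) = 190
Equilibrium: Y = 190 + 0.64Y + 2186
0.36Y = 2376, so Y = 2376/0.36 = 6600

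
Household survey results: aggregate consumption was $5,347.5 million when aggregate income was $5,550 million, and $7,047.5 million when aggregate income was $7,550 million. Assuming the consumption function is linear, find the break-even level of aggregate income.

MPC = (7047.5 − 5347.5)/(7550 − 5550) = 1700/2000 = 0.85
a = 5347.5 − 0.85(5550) = 5347.5 − 4717.5 = 630
Break-even: Y = a/(1−MPC) = 630/0.15 = 4200

Y = 4200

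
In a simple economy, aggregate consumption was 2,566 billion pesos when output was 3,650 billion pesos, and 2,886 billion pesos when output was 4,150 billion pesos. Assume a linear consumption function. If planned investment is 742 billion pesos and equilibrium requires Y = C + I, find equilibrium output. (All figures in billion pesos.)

MPC = (2886 − 2566)/(4150 − 3650) = 320/500 = 0.64
a = 2566 − 0.64(3650) = 230
Equilibrium: Y = 230 + 0.64Y + 742
0.36Y = 972, so Y = 972/0.36 = 2700

Y = 2700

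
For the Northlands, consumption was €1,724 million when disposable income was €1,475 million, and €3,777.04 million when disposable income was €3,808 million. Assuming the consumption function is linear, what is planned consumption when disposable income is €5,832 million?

C = 5558.16

MPC = (3777.04 − 1724)/(3808 − 1475) = 2053.04/2333 = 0.88
a = 1724 − 0.88(1475) = 1724 − 1298 = 426
C = 426 + 0.88(5832) = 426 + 5132.16 = 5558.16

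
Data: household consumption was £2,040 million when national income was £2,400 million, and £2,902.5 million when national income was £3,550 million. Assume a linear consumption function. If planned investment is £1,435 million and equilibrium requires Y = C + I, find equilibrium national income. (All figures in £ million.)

MPC = (2902.5 − 2040)/(3550 − 2400) = 862.5/1150 = 0.75
a = 2040 − 0.75(2400) = 240
Equilibrium: Y = 240 + 0.75Y + 1435
0.25Y = 1675, so Y = 1675/0.25 = 6700

Y = 6700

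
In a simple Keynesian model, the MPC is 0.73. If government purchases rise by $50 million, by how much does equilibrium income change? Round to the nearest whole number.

The multiplier is 1/(1 − MPC) = 1/0.27.
ΔY = 50/0.27 = 185.19 ≈ 185

ΔY ≈ 185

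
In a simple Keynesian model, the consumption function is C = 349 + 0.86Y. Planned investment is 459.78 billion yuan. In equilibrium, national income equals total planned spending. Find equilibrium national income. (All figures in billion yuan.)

Y = C + I = 349 + 0.86Y + 459.78
Y − 0.86Y = 808.78
0.14Y = 808.78, so Y = 808.78/0.14 = 5777

Y = 5777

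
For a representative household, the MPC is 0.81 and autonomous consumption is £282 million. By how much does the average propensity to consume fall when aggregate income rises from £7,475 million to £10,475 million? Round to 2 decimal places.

ΔAPC = 0.01

At Y = 7475: C = 282 + 0.81(7475) = 6336.75, APC = 6336.75/7475 = 0.848
At Y = 10475: C = 8766.75, APC = 8766.75/10475 = 0.837
Fall in APC = 0.848 − 0.837 = 0.011 ≈ 0.01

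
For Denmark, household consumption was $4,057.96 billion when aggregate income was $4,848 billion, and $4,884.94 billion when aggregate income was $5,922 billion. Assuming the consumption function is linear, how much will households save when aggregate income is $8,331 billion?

S = 1591.13

MPC = (4884.94 − 4057.96)/(5922 − 4848) = 826.98/1074 = 0.77
a = 4057.96 − 0.77(4848) = 4057.96 − 3732.96 = 325
C = 325 + 0.77(8331) = 6739.87
S = 8331 − 6739.87 = 1591.13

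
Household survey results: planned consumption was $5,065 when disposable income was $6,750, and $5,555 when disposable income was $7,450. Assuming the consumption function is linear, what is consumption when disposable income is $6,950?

C = 5205

MPC = (5555 − 5065)/(7450 − 6750) = 490/700 = 0.7
a = 5065 − 0.7(6750) = 5065 − 4725 = 340
C = 340 + 0.7(6950) = 340 + 4865 = 5205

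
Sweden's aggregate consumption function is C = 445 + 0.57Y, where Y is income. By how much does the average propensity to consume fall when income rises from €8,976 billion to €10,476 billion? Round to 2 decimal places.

ΔAPC = 0.01

At Y = 8976: C = 445 + 0.57(8976) = 5561.32, APC = 5561.32/8976 = 0.620
At Y = 10476: C = 6416.32, APC = 6416.32/10476 = 0.612
Fall in APC = 0.620 − 0.612 = 0.008 ≈ 0.01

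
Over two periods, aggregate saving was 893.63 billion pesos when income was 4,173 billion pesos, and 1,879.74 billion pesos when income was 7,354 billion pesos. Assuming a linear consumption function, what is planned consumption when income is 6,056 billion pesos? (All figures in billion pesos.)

MPS = ΔS/ΔY = (1879.74 − 893.63)/(7354 − 4173) = 986.11/3181 = 0.31
MPC = 1 − MPS = 0.69
Autonomous saving = 893.63 − 0.31(4173) = -400, so a = 400
C = 400 + 0.69(6056) = 400 + 4178.64 = 4578.64

C = 4578.64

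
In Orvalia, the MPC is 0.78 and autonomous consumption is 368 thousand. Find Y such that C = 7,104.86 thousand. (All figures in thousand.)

Y = 8637

368 + 0.78Y = 7104.86
0.78Y = 6736.86, so Y = 6736.86/0.78 = 8637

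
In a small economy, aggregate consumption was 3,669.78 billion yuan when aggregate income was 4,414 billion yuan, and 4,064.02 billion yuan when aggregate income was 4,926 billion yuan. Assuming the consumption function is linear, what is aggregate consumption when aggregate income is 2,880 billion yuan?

C = 2488.6

MPC = (4064.02 − 3669.78)/(4926 − 4414) = 394.24/512 = 0.77
a = 3669.78 − 0.77(4414) = 3669.78 − 3398.78 = 271
C = 271 + 0.77(2880) = 271 + 2217.6 = 2488.6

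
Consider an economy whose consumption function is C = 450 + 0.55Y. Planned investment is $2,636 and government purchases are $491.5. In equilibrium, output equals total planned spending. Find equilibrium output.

Y = C + I + G = 450 + 0.55Y + 2636 + 491.5
Y − 0.55Y = 3577.5
0.45Y = 3577.5, so Y = 3577.5/0.45 = 7950

Y = 7950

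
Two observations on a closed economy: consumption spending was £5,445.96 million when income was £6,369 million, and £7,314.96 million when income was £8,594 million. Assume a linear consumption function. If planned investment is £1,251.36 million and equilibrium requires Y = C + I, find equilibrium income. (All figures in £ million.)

Y = 8421

MPC = (7314.96 − 5445.96)/(8594 − 6369) = 1869/2225 = 0.84
a = 5445.96 − 0.84(6369) = 96
Equilibrium: Y = 96 + 0.84Y + 1251.36
0.16Y = 1347.36, so Y = 1347.36/0.16 = 8421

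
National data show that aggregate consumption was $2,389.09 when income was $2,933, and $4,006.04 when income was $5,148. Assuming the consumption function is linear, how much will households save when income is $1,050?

MPC = (4006.04 − 2389.09)/(5148 − 2933) = 1616.95/2215 = 0.73
a = 2389.09 − 0.73(2933) = 2389.09 − 2141.09 = 248
C = 248 + 0.73(1050) = 1014.5
S = 1050 − 1014.5 = 35.5

S = 35.5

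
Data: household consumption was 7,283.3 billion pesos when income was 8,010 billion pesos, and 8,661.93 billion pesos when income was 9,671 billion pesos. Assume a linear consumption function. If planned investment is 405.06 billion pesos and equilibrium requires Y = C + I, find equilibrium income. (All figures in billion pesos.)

MPC = (8661.93 − 7283.3)/(9671 − 8010) = 1378.63/1661 = 0.83
a = 7283.3 − 0.83(8010) = 635
Equilibrium: Y = 635 + 0.83Y + 405.06
0.17Y = 1040.06, so Y = 1040.06/0.17 = 6118

Y = 6118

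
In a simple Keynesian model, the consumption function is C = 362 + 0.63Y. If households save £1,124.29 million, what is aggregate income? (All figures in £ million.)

S = Y − C = -362 + 0.37Y
-362 + 0.37Y = 1124.29, so 0.37Y = 1486.29 and Y = 4017

Y = 4017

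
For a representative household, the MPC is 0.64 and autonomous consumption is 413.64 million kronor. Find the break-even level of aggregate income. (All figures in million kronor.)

Y = 1149

At break-even, C = Y: 413.64 + 0.64Y = Y
0.36Y = 413.64, so Y = 413.64/0.36 = 1149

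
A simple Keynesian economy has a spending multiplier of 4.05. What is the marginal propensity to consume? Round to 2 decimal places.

k = 1/(1 − MPC), so 1 − MPC = 1/k = 1/4.05 = 0.2469
MPC = 1 − 0.2469 = 0.75

MPC = 0.75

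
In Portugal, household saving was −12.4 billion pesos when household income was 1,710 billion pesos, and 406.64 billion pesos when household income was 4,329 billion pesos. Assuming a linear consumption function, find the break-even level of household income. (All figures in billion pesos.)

MPS = ΔS/ΔY = (406.64 − (-12.4))/(4329 − 1710) = 419.04/2619 = 0.16
MPC = 1 − MPS = 0.84
From S(1710) = -12.4: −a + 0.16(1710) = -12.4, so a = 273.6 − (-12.4) = 286
Break-even (S = 0): Y = a/MPS = 286/0.16 = 1787.5

Y = 1787.5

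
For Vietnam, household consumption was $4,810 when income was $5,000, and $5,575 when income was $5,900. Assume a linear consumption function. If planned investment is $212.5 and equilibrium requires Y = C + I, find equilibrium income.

Y = 5150

MPC = (5575 − 4810)/(5900 − 5000) = 765/900 = 0.85
a = 4810 − 0.85(5000) = 560
Equilibrium: Y = 560 + 0.85Y + 212.5
0.15Y = 772.5, so Y = 772.5/0.15 = 5150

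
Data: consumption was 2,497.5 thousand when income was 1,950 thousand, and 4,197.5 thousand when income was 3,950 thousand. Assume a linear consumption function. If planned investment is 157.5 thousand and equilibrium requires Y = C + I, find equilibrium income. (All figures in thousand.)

MPC = (4197.5 − 2497.5)/(3950 − 1950) = 1700/2000 = 0.85
a = 2497.5 − 0.85(1950) = 840
Equilibrium: Y = 840 + 0.85Y + 157.5
0.15Y = 997.5, so Y = 997.5/0.15 = 6650

Y = 6650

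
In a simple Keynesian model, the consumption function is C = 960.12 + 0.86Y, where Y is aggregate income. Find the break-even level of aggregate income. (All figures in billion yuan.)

Y = 6858

At break-even, C = Y: 960.12 + 0.86Y = Y
0.14Y = 960.12, so Y = 960.12/0.14 = 6858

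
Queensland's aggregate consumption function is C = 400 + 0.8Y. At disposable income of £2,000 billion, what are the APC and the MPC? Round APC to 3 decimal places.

APC = 1.000; MPC = 0.8

MPC = 0.8 (the slope of the consumption function)
C = 400 + 0.8(2000) = 2000, so APC = 2000/2000 = 1.000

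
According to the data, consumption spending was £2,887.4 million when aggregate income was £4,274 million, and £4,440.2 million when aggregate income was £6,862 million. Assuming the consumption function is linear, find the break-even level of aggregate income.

MPC = (4440.2 − 2887.4)/(6862 − 4274) = 1552.8/2588 = 0.6
a = 2887.4 − 0.6(4274) = 2887.4 − 2564.4 = 323
Break-even: Y = a/(1−MPC) = 323/0.4 = 807.5

Y = 807.5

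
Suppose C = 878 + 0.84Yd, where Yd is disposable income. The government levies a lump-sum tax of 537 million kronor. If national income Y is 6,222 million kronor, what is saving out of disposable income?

Yd = Y − T = 6222 − 537 = 5685
C = 878 + 0.84(5685) = 878 + 4775.4 = 5653.4
S = Yd − C = 5685 − 5653.4 = 31.6

S = 31.6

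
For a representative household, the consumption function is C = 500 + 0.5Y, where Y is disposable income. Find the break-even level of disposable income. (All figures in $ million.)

At break-even, C = Y: 500 + 0.5Y = Y
0.5Y = 500, so Y = 500/0.5 = 1000

Y = 1000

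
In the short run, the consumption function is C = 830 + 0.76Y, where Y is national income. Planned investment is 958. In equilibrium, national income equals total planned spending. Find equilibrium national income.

Y = C + I = 830 + 0.76Y + 958
Y − 0.76Y = 1788
0.24Y = 1788, so Y = 1788/0.24 = 7450

Y = 7450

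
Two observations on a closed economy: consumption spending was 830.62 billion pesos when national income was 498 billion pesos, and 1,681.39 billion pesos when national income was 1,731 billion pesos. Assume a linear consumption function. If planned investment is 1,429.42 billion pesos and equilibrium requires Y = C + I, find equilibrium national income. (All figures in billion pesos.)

MPC = (1681.39 − 830.62)/(1731 − 498) = 850.77/1233 = 0.69
a = 830.62 − 0.69(498) = 487
Equilibrium: Y = 487 + 0.69Y + 1429.42
0.31Y = 1916.42, so Y = 1916.42/0.31 = 6182

Y = 6182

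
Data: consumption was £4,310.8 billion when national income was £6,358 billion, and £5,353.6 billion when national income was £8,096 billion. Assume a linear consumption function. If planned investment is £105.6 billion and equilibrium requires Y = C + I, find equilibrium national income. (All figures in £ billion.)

MPC = (5353.6 − 4310.8)/(8096 − 6358) = 1042.8/1738 = 0.6
a = 4310.8 − 0.6(6358) = 496
Equilibrium: Y = 496 + 0.6Y + 105.6
0.4Y = 601.6, so Y = 601.6/0.4 = 1504

Y = 1504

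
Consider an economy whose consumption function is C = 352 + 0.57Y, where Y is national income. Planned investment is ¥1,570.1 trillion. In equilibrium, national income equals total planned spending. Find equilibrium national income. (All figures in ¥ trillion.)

Y = 4470

Y = C + I = 352 + 0.57Y + 1570.1
Y − 0.57Y = 1922.1
0.43Y = 1922.1, so Y = 1922.1/0.43 = 4470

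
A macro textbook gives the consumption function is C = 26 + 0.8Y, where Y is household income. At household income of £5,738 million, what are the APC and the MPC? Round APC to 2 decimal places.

MPC = 0.8 (the slope of the consumption function)
C = 26 + 0.8(5738) = 4616.4, so APC = 4616.4/5738 = 0.80

APC = 0.80; MPC = 0.8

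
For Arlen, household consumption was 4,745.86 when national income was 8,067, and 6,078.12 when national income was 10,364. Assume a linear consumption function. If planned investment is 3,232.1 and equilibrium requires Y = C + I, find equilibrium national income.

MPC = (6078.12 − 4745.86)/(10364 − 8067) = 1332.26/2297 = 0.58
a = 4745.86 − 0.58(8067) = 67
Equilibrium: Y = 67 + 0.58Y + 3232.1
0.42Y = 3299.1, so Y = 3299.1/0.42 = 7855

Y = 7855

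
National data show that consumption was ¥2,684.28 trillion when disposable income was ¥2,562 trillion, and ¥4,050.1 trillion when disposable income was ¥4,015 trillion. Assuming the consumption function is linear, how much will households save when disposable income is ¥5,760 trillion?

S = 69.6

MPC = (4050.1 − 2684.28)/(4015 − 2562) = 1365.82/1453 = 0.94
a = 2684.28 − 0.94(2562) = 2684.28 − 2408.28 = 276
C = 276 + 0.94(5760) = 5690.4
S = 5760 − 5690.4 = 69.6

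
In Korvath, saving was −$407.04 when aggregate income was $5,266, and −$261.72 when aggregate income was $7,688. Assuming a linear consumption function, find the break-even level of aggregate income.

MPS = ΔS/ΔY = (-261.72 − (-407.04))/(7688 − 5266) = 145.32/2422 = 0.06
MPC = 1 − MPS = 0.94
From S(5266) = -407.04: −a + 0.06(5266) = -407.04, so a = 315.96 − (-407.04) = 723
Break-even (S = 0): Y = a/MPS = 723/0.06 = 12050

Y = 12050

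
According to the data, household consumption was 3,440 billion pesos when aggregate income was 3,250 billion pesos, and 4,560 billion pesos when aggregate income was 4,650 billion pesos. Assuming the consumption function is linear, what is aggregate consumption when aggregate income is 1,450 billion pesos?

MPC = (4560 − 3440)/(4650 − 3250) = 1120/1400 = 0.8
a = 3440 − 0.8(3250) = 3440 − 2600 = 840
C = 840 + 0.8(1450) = 840 + 1160 = 2000

C = 2000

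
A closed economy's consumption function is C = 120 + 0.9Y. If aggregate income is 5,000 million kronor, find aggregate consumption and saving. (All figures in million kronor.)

C = 120 + 0.9(5000) = 120 + 4500 = 4620
S = Y − C = 5000 − 4620 = 380

C = 4620; S = 380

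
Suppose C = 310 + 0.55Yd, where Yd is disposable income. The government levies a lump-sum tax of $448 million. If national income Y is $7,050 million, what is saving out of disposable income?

Yd = Y − T = 7050 − 448 = 6602
C = 310 + 0.55(6602) = 310 + 3631.1 = 3941.1
S = Yd − C = 6602 − 3941.1 = 2660.9

S = 2660.9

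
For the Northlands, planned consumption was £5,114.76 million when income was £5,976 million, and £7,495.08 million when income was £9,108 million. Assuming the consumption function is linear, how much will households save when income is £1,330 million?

S = -253.8

MPC = (7495.08 − 5114.76)/(9108 − 5976) = 2380.32/3132 = 0.76
a = 5114.76 − 0.76(5976) = 5114.76 − 4541.76 = 573
C = 573 + 0.76(1330) = 1583.8
S = 1330 − 1583.8 = -253.8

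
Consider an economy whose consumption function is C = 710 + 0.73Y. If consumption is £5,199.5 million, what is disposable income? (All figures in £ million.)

710 + 0.73Y = 5199.5
0.73Y = 4489.5, so Y = 4489.5/0.73 = 6150

Y = 6150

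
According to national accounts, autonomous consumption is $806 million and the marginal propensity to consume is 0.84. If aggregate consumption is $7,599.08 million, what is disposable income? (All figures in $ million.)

806 + 0.84Y = 7599.08
0.84Y = 6793.08, so Y = 6793.08/0.84 = 8087

Y = 8087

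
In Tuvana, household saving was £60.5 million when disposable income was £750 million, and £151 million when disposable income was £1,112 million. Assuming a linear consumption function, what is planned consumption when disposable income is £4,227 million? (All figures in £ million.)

MPS = ΔS/ΔY = (151 − 60.5)/(1112 − 750) = 90.5/362 = 0.25
MPC = 1 − MPS = 0.75
Autonomous saving = 60.5 − 0.25(750) = -127, so a = 127
C = 127 + 0.75(4227) = 127 + 3170.25 = 3297.25

C = 3297.25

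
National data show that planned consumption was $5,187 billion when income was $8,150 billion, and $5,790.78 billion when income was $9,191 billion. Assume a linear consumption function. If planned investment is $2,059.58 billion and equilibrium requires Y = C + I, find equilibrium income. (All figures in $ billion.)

MPC = (5790.78 − 5187)/(9191 − 8150) = 603.78/1041 = 0.58
a = 5187 − 0.58(8150) = 460
Equilibrium: Y = 460 + 0.58Y + 2059.58
0.42Y = 2519.58, so Y = 2519.58/0.42 = 5999

Y = 5999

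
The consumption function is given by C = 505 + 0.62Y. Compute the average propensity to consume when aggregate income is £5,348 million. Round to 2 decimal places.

APC = 0.71

C = 505 + 0.62(5348) = 3820.76
APC = C/Y = 3820.76/5348 = 0.71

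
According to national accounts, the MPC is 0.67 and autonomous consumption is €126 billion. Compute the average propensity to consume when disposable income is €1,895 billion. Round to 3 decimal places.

APC = 0.736

C = 126 + 0.67(1895) = 1395.65
APC = C/Y = 1395.65/1895 = 0.736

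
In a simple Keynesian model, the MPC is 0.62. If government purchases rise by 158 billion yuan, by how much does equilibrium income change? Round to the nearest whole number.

The multiplier is 1/(1 − MPC) = 1/0.38.
ΔY = 158/0.38 = 415.79 ≈ 416

ΔY ≈ 416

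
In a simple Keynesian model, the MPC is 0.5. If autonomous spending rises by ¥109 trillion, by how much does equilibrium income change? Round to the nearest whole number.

The multiplier is 1/(1 − MPC) = 1/0.5.
ΔY = 109/0.5 = 218.00 ≈ 218

ΔY ≈ 218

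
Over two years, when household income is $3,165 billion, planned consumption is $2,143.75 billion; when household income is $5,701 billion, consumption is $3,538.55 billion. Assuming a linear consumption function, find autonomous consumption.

a = 403

MPC = ΔC/ΔY = (3538.55 − 2143.75)/(5701 − 3165) = 1394.8/2536 = 0.55
a = C − MPC·Y = 2143.75 − 0.55(3165) = 2143.75 − 1740.75 = 403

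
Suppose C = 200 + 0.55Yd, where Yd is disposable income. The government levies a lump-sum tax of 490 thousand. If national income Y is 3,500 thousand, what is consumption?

Yd = Y − T = 3500 − 490 = 3010
C = 200 + 0.55(3010) = 200 + 1655.5 = 1855.5

C = 1855.5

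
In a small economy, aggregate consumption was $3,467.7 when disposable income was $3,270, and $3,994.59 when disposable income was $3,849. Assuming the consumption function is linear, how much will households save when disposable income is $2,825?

MPC = (3994.59 − 3467.7)/(3849 − 3270) = 526.89/579 = 0.91
a = 3467.7 − 0.91(3270) = 3467.7 − 2975.7 = 492
C = 492 + 0.91(2825) = 3062.75
S = 2825 − 3062.75 = -237.75

S = -237.75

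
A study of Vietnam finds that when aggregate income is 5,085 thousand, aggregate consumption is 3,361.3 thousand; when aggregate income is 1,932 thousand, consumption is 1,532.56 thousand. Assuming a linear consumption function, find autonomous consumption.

MPC = ΔC/ΔY = (3361.3 − 1532.56)/(5085 − 1932) = 1828.74/3153 = 0.58
a = C − MPC·Y = 1532.56 − 0.58(1932) = 1532.56 − 1120.56 = 412

a = 412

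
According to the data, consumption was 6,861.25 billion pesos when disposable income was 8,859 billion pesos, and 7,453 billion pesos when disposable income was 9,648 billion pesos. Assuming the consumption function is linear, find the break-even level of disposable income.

Y = 868

MPC = (7453 − 6861.25)/(9648 − 8859) = 591.75/789 = 0.75
a = 6861.25 − 0.75(8859) = 6861.25 − 6644.25 = 217
Break-even: Y = a/(1−MPC) = 217/0.25 = 868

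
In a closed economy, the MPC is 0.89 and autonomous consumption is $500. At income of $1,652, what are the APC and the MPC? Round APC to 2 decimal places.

APC = 1.19; MPC = 0.89

MPC = 0.89 (the slope of the consumption function)
C = 500 + 0.89(1652) = 1970.28, so APC = 1970.28/1652 = 1.19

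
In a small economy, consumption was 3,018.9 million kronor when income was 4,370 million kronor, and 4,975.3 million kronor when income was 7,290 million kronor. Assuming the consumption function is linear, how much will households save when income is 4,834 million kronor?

S = 1504.22

MPC = (4975.3 − 3018.9)/(7290 − 4370) = 1956.4/2920 = 0.67
a = 3018.9 − 0.67(4370) = 3018.9 − 2927.9 = 91
C = 91 + 0.67(4834) = 3329.78
S = 4834 − 3329.78 = 1504.22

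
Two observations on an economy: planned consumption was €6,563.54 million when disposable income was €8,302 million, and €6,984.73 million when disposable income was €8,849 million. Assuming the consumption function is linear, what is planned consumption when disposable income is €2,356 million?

C = 1985.12

MPC = (6984.73 − 6563.54)/(8849 − 8302) = 421.19/547 = 0.77
a = 6563.54 − 0.77(8302) = 6563.54 − 6392.54 = 171
C = 171 + 0.77(2356) = 171 + 1814.12 = 1985.12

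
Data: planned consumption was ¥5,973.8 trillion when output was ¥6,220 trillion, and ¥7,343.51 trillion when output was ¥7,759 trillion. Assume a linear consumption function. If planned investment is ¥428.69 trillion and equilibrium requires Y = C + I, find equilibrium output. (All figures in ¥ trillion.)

Y = 7879

MPC = (7343.51 − 5973.8)/(7759 − 6220) = 1369.71/1539 = 0.89
a = 5973.8 − 0.89(6220) = 438
Equilibrium: Y = 438 + 0.89Y + 428.69
0.11Y = 866.69, so Y = 866.69/0.11 = 7879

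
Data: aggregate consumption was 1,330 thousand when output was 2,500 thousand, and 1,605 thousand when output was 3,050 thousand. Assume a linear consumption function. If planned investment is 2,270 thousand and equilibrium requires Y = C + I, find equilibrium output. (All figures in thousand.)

MPC = (1605 − 1330)/(3050 − 2500) = 275/550 = 0.5
a = 1330 − 0.5(2500) = 80
Equilibrium: Y = 80 + 0.5Y + 2270
0.5Y = 2350, so Y = 2350/0.5 = 4700

Y = 4700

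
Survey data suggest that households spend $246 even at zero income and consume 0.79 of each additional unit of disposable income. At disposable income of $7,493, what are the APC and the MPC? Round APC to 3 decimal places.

MPC = 0.79 (the slope of the consumption function)
C = 246 + 0.79(7493) = 6165.47, so APC = 6165.47/7493 = 0.823

APC = 0.823; MPC = 0.79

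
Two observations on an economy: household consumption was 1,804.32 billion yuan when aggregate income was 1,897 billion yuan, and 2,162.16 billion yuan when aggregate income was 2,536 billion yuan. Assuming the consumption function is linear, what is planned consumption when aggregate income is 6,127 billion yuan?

C = 4173.12

MPC = (2162.16 − 1804.32)/(2536 − 1897) = 357.84/639 = 0.56
a = 1804.32 − 0.56(1897) = 1804.32 − 1062.32 = 742
C = 742 + 0.56(6127) = 742 + 3431.12 = 4173.12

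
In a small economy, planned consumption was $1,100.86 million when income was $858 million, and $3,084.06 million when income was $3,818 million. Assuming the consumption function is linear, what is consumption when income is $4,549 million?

C = 3573.83

MPC = (3084.06 − 1100.86)/(3818 − 858) = 1983.2/2960 = 0.67
a = 1100.86 − 0.67(858) = 1100.86 − 574.86 = 526
C = 526 + 0.67(4549) = 526 + 3047.83 = 3573.83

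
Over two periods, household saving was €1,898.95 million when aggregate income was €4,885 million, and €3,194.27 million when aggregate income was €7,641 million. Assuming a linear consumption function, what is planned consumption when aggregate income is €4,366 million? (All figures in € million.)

MPS = ΔS/ΔY = (3194.27 − 1898.95)/(7641 − 4885) = 1295.32/2756 = 0.47
MPC = 1 − MPS = 0.53
Autonomous saving = 1898.95 − 0.47(4885) = -397, so a = 397
C = 397 + 0.53(4366) = 397 + 2313.98 = 2710.98

C = 2710.98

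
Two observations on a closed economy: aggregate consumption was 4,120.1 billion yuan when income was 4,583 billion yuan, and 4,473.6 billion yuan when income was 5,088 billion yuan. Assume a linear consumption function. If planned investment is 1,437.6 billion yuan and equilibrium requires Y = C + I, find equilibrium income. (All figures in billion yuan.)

MPC = (4473.6 − 4120.1)/(5088 − 4583) = 353.5/505 = 0.7
a = 4120.1 − 0.7(4583) = 912
Equilibrium: Y = 912 + 0.7Y + 1437.6
0.3Y = 2349.6, so Y = 2349.6/0.3 = 7832

Y = 7832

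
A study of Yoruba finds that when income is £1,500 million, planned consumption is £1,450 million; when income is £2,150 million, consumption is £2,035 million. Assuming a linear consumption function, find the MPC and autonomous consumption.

MPC = ΔC/ΔY = (2035 − 1450)/(2150 − 1500) = 585/650 = 0.9
a = C − MPC·Y = 1450 − 0.9(1500) = 1450 − 1350 = 100

MPC = 0.9; a = 100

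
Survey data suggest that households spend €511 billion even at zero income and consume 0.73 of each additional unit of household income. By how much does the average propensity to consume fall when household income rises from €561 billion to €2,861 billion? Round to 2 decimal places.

At Y = 561: C = 511 + 0.73(561) = 920.53, APC = 920.53/561 = 1.641
At Y = 2861: C = 2599.53, APC = 2599.53/2861 = 0.909
Fall in APC = 1.641 − 0.909 = 0.732 ≈ 0.73

ΔAPC = 0.73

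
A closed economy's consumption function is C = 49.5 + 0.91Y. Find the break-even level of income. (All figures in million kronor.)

Y = 550

At break-even, C = Y: 49.5 + 0.91Y = Y
0.09Y = 49.5, so Y = 49.5/0.09 = 550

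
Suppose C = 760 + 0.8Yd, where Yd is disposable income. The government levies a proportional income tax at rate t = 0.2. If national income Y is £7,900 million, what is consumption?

Yd = (1 − 0.2)(7900) = 0.8(7900) = 6320
C = 760 + 0.8(6320) = 760 + 5056 = 5816

C = 5816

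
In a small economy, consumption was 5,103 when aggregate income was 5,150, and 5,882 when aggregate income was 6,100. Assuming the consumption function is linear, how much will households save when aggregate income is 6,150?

MPC = (5882 − 5103)/(6100 − 5150) = 779/950 = 0.82
a = 5103 − 0.82(5150) = 5103 − 4223 = 880
C = 880 + 0.82(6150) = 5923
S = 6150 − 5923 = 227

S = 227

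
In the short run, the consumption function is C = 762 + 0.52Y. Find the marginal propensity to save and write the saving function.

MPS = 1 − MPC = 1 − 0.52 = 0.48
S = Y − C = -762 + 0.48Y

MPS = 0.48; S = -762 + 0.48Y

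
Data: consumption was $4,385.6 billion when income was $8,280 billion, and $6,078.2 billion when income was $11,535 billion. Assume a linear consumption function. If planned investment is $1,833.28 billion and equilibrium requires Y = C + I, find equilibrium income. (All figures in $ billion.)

Y = 3986

MPC = (6078.2 − 4385.6)/(11535 − 8280) = 1692.6/3255 = 0.52
a = 4385.6 − 0.52(8280) = 80
Equilibrium: Y = 80 + 0.52Y + 1833.28
0.48Y = 1913.28, so Y = 1913.28/0.48 = 3986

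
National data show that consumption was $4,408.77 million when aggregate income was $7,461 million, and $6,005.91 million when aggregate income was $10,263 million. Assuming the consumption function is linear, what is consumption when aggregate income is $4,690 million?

C = 2829.3

MPC = (6005.91 − 4408.77)/(10263 − 7461) = 1597.14/2802 = 0.57
a = 4408.77 − 0.57(7461) = 4408.77 − 4252.77 = 156
C = 156 + 0.57(4690) = 156 + 2673.3 = 2829.3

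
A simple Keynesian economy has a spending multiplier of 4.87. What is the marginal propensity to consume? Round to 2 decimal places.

k = 1/(1 − MPC), so 1 − MPC = 1/k = 1/4.87 = 0.2053
MPC = 1 − 0.2053 = 0.79

MPC = 0.79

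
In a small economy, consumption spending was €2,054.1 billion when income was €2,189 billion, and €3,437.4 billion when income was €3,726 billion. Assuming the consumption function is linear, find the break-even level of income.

MPC = (3437.4 − 2054.1)/(3726 − 2189) = 1383.3/1537 = 0.9
a = 2054.1 − 0.9(2189) = 2054.1 − 1970.1 = 84
Break-even: Y = a/(1−MPC) = 84/0.1 = 840

Y = 840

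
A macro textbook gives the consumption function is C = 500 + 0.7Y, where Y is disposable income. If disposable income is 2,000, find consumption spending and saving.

C = 1900; S = 100

C = 500 + 0.7(2000) = 500 + 1400 = 1900
S = Y − C = 2000 − 1900 = 100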